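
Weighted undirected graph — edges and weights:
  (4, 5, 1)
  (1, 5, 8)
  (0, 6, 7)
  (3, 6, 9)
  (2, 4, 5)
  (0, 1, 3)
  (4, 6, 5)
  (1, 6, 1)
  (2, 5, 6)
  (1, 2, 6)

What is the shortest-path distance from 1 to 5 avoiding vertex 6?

Candidate routes:
1 - 2 - 5: 6 + 6 = 12
1 - 5: 8
1 - 2 - 4 - 5: 6 + 5 + 1 = 12
The minimum is 8.

8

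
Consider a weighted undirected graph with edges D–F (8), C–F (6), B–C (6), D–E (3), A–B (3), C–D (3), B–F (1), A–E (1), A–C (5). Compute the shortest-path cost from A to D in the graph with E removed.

Checking several routes:
A→B→F→C→D: 3 + 1 + 6 + 3 = 13
A→C→D: 5 + 3 = 8
A→C→F→D: 5 + 6 + 8 = 19
A→B→F→D: 3 + 1 + 8 = 12
A→B→C→D: 3 + 6 + 3 = 12
The minimum is 8.

8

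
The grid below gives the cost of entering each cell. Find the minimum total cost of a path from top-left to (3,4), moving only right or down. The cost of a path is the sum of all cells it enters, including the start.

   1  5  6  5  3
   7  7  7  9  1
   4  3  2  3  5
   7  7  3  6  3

Take (0,0) → (1,0) → (2,0) → (2,1) → (2,2) → (2,3) → (2,4) → (3,4) for a total of 1 + 7 + 4 + 3 + 2 + 3 + 5 + 3 = 28.
(Top row then right column would cost 29.)

28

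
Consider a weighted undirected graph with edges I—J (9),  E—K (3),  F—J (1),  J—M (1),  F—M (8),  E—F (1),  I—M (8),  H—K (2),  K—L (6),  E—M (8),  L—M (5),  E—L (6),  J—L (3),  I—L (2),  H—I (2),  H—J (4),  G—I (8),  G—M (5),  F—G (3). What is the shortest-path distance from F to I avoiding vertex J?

8

Comparing a few candidate routes:
F→E→L→I: 1 + 6 + 2 = 9
F→G→I: 3 + 8 = 11
F→E→K→H→I: 1 + 3 + 2 + 2 = 8
Best route has total 8.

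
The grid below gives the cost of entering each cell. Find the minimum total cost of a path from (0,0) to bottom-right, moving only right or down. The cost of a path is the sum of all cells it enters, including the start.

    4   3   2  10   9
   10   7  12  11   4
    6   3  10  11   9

41

Path [0,0] [0,1] [0,2] [0,3] [0,4] [1,4] [2,4]: 4 + 3 + 2 + 10 + 9 + 4 + 9 = 41.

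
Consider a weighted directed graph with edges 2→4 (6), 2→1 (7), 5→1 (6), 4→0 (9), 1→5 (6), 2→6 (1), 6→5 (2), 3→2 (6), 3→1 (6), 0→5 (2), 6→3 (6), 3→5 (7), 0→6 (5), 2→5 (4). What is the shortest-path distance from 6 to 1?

A few of the 6→1 routes:
6→3→2→1: 6 + 6 + 7 = 19
6→3→1: 6 + 6 = 12
6→5→1: 2 + 6 = 8
Best route has total 8.

8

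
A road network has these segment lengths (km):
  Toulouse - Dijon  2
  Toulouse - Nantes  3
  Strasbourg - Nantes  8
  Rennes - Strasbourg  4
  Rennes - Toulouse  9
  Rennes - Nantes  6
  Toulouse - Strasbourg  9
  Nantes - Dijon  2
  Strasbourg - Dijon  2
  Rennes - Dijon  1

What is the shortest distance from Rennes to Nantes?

3

A few of the Rennes→Nantes routes:
Rennes -> Dijon -> Strasbourg -> Nantes: 1 + 2 + 8 = 11
Rennes -> Nantes: 6
Rennes -> Strasbourg -> Dijon -> Nantes: 4 + 2 + 2 = 8
Rennes -> Strasbourg -> Dijon -> Toulouse -> Nantes: 4 + 2 + 2 + 3 = 11
Rennes -> Dijon -> Nantes: 1 + 2 = 3
Rennes -> Dijon -> Toulouse -> Nantes: 1 + 2 + 3 = 6
Best route has total 3 km.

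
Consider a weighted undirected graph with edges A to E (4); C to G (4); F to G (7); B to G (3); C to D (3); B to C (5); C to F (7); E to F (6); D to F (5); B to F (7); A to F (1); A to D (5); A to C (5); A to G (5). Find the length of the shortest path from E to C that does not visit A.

13

Checking several routes:
E→F→G→C: 6 + 7 + 4 = 17
E→F→B→C: 6 + 7 + 5 = 18
E→F→C: 6 + 7 = 13
E→F→D→C: 6 + 5 + 3 = 14
The minimum is 13.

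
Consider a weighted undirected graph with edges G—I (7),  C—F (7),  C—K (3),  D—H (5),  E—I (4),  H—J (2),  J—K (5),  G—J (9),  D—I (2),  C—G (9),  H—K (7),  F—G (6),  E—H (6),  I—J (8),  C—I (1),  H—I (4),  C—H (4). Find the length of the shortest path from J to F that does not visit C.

Checking several routes:
J → I → G → F: 8 + 7 + 6 = 21
J → H → D → I → G → F: 2 + 5 + 2 + 7 + 6 = 22
J → H → I → G → F: 2 + 4 + 7 + 6 = 19
J → G → F: 9 + 6 = 15
Shortest: 15.

15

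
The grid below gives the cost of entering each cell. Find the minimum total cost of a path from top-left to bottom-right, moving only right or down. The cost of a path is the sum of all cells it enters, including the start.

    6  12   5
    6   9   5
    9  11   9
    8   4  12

Best path: r0c0 → r1c0 → r2c0 → r3c0 → r3c1 → r3c2
Cost: 6 + 6 + 9 + 8 + 4 + 12 = 45
For comparison, the top-then-right route costs 49.

45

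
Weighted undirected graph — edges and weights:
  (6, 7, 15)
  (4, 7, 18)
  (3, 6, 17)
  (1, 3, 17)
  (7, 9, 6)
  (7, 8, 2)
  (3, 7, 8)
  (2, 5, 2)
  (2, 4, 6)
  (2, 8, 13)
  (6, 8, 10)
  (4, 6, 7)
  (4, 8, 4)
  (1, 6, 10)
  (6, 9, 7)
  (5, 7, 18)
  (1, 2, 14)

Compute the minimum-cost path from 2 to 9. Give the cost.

A few of the 2→9 routes:
2→8→7→9: 13 + 2 + 6 = 21
2→4→6→9: 6 + 7 + 7 = 20
2→4→8→7→9: 6 + 4 + 2 + 6 = 18
2→5→7→9: 2 + 18 + 6 = 26
Best route has total 18.

18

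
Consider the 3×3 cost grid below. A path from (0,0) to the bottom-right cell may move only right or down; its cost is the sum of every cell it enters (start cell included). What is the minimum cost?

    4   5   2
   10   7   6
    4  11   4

One optimal route is [0,0] → [0,1] → [0,2] → [1,2] → [2,2].
Its cost is 4 + 5 + 2 + 6 + 4 = 21.

21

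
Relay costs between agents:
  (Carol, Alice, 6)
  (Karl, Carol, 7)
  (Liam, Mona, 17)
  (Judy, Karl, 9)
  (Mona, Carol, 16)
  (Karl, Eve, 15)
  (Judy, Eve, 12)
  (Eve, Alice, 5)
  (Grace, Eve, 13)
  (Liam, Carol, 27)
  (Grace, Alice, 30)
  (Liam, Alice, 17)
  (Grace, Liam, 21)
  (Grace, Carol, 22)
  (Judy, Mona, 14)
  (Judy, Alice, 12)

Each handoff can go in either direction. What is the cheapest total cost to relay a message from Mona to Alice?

22

Checking several routes:
Mona - Judy - Eve - Alice: 14 + 12 + 5 = 31
Mona - Carol - Alice: 16 + 6 = 22
Mona - Judy - Karl - Carol - Alice: 14 + 9 + 7 + 6 = 36
Mona - Judy - Alice: 14 + 12 = 26
Mona - Judy - Karl - Eve - Alice: 14 + 9 + 15 + 5 = 43
Mona - Liam - Alice: 17 + 17 = 34
Shortest: 22.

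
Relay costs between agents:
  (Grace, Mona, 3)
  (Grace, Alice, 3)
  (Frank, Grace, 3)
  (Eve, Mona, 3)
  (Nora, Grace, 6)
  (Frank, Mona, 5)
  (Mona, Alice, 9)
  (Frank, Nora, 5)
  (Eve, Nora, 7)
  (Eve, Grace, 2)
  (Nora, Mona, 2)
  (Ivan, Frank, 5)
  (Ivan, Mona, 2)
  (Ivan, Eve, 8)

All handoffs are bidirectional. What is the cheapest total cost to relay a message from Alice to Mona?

6

Some routes from Alice to Mona:
Alice → Mona: 9
Alice → Grace → Mona: 3 + 3 = 6
Alice → Grace → Eve → Mona: 3 + 2 + 3 = 8
Alice → Grace → Nora → Mona: 3 + 6 + 2 = 11
Alice → Grace → Frank → Mona: 3 + 3 + 5 = 11
Shortest: 6.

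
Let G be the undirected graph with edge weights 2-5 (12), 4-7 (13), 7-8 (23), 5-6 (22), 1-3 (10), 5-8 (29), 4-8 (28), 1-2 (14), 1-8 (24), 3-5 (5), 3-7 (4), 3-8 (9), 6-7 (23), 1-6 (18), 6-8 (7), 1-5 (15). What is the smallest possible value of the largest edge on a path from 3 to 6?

9

Checking several routes:
3 - 1 - 2 - 5 - 6: max(10, 14, 12, 22) = 22
3 - 1 - 6: max(10, 18) = 18
3 - 8 - 6: max(9, 7) = 9
3 - 5 - 2 - 1 - 6: max(5, 12, 14, 18) = 18
3 - 5 - 1 - 6: max(5, 15, 18) = 18
3 - 1 - 5 - 6: max(10, 15, 22) = 22
Smallest bottleneck: 9.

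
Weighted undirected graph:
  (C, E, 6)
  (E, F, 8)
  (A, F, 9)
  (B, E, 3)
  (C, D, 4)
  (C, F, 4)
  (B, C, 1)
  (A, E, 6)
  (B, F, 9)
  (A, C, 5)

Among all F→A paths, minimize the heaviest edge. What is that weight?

A few of the F→A routes:
F → C → E → A: max(4, 6, 6) = 6
F → C → B → E → A: max(4, 1, 3, 6) = 6
F → C → A: max(4, 5) = 5
Smallest bottleneck: 5.

5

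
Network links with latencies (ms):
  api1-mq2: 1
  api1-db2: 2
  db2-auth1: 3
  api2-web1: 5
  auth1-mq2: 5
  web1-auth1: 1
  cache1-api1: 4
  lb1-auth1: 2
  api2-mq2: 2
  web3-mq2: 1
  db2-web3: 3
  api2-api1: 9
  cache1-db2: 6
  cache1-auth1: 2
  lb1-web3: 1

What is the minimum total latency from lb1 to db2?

Comparing a few candidate routes:
lb1 → auth1 → db2: 2 + 3 = 5
lb1 → web3 → db2: 1 + 3 = 4
lb1 → web3 → mq2 → api1 → db2: 1 + 1 + 1 + 2 = 5
Best route has total 4 ms.

4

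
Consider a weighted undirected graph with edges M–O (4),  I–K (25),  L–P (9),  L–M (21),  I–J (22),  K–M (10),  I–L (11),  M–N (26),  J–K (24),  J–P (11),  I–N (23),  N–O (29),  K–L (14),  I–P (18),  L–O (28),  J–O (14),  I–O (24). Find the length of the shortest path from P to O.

A few of the P→O routes:
P→L→O: 9 + 28 = 37
P→J→O: 11 + 14 = 25
P→L→M→O: 9 + 21 + 4 = 34
P→L→K→M→O: 9 + 14 + 10 + 4 = 37
Best route has total 25.

25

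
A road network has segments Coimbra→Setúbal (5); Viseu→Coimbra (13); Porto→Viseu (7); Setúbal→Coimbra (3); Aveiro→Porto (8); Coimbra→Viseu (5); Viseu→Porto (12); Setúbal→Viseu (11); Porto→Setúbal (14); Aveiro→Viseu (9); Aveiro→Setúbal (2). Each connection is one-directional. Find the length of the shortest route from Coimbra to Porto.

17

Paths from Coimbra to Porto:
Coimbra-Viseu-Porto: 5 + 12 = 17
Coimbra-Setúbal-Viseu-Porto: 5 + 11 + 12 = 28
The minimum is 17.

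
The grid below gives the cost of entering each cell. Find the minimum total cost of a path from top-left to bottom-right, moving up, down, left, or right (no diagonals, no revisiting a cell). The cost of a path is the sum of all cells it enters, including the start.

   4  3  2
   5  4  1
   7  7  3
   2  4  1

14

Take [0,0] → [0,1] → [0,2] → [1,2] → [2,2] → [3,2] for a total of 4 + 3 + 2 + 1 + 3 + 1 = 14.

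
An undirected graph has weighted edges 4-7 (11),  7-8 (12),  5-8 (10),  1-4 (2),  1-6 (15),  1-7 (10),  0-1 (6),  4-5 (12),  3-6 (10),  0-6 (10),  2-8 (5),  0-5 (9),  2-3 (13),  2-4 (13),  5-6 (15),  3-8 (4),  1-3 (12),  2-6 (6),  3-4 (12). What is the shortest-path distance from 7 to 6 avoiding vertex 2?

Some routes from 7 to 6 avoiding 2:
7-8-3-6: 12 + 4 + 10 = 26
7-1-0-6: 10 + 6 + 10 = 26
7-4-1-0-6: 11 + 2 + 6 + 10 = 29
7-4-1-6: 11 + 2 + 15 = 28
7-1-6: 10 + 15 = 25
The minimum is 25.

25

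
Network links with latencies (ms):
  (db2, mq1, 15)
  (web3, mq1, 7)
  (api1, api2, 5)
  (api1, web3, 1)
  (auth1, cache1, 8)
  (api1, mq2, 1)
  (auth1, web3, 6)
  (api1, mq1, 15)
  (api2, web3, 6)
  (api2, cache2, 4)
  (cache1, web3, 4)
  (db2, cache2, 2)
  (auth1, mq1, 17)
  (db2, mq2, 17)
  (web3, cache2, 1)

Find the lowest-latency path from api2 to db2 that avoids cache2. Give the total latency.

A few of the api2→db2 routes:
api2-api1-web3-mq1-db2: 5 + 1 + 7 + 15 = 28
api2-api1-mq1-db2: 5 + 15 + 15 = 35
api2-api1-mq2-db2: 5 + 1 + 17 = 23
api2-web3-api1-mq2-db2: 6 + 1 + 1 + 17 = 25
api2-web3-mq1-db2: 6 + 7 + 15 = 28
The minimum is 23 ms.

23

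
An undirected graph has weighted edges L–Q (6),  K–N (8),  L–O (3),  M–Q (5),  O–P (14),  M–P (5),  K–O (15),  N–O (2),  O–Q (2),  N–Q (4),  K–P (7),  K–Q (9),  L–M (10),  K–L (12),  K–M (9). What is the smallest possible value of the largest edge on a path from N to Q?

Comparing a few candidate routes:
N -> O -> L -> Q: max(2, 3, 6) = 6
N -> Q: max(4) = 4
N -> K -> P -> M -> Q: max(8, 7, 5, 5) = 8
N -> K -> Q: max(8, 9) = 9
N -> K -> M -> Q: max(8, 9, 5) = 9
N -> O -> Q: max(2, 2) = 2
The minimum achievable maximum is 2.

2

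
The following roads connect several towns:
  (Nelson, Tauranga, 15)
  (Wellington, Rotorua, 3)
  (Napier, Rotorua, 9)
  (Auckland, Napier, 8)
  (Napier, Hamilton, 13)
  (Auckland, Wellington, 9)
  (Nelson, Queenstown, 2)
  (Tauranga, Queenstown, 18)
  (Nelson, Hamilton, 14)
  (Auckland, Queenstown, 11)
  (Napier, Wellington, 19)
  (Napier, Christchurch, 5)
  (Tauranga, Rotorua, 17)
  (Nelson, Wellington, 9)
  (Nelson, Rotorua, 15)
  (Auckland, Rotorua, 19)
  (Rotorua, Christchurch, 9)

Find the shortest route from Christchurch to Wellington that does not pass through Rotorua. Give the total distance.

A few of the Christchurch→Wellington routes:
Christchurch→Napier→Auckland→Wellington: 5 + 8 + 9 = 22
Christchurch→Napier→Hamilton→Nelson→Wellington: 5 + 13 + 14 + 9 = 41
Christchurch→Napier→Wellington: 5 + 19 = 24
Christchurch→Napier→Auckland→Queenstown→Nelson→Wellington: 5 + 8 + 11 + 2 + 9 = 35
Shortest: 22.

22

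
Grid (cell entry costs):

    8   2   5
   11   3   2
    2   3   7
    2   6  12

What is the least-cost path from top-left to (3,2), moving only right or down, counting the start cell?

34

Best path: (0,0) → (0,1) → (1,1) → (1,2) → (2,2) → (3,2)
Cost: 8 + 2 + 3 + 2 + 7 + 12 = 34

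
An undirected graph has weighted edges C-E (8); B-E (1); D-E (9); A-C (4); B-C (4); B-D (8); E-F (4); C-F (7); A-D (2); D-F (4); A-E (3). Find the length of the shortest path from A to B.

4

A few of the A→B routes:
A-E-B: 3 + 1 = 4
A-D-F-E-B: 2 + 4 + 4 + 1 = 11
A-C-E-B: 4 + 8 + 1 = 13
A-D-E-B: 2 + 9 + 1 = 12
A-C-B: 4 + 4 = 8
A-D-B: 2 + 8 = 10
Best route has total 4.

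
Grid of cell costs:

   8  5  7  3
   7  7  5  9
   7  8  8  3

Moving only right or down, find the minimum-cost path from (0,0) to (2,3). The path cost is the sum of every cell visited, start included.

Take (0,0) (0,1) (0,2) (0,3) (1,3) (2,3) for a total of 8 + 5 + 7 + 3 + 9 + 3 = 35.

35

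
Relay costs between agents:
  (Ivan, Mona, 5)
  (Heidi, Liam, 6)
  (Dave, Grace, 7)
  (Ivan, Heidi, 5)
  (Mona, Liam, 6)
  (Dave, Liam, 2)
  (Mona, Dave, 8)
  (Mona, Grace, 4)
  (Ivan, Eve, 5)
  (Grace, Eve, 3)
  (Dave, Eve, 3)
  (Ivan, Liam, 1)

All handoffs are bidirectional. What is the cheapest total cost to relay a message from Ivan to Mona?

A few of the Ivan→Mona routes:
Ivan -> Liam -> Dave -> Mona: 1 + 2 + 8 = 11
Ivan -> Liam -> Mona: 1 + 6 = 7
Ivan -> Mona: 5
Best route has total 5.

5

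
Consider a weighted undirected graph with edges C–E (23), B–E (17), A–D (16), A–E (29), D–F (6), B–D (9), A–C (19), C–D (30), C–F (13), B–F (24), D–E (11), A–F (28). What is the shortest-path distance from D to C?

19

A few of the D→C routes:
D-C: 30
D-E-C: 11 + 23 = 34
D-F-C: 6 + 13 = 19
Best route has total 19.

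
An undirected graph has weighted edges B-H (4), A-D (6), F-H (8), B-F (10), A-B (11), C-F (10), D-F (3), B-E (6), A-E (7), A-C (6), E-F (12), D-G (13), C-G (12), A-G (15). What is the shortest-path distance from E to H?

10

Checking several routes:
E-A-B-H: 7 + 11 + 4 = 22
E-B-H: 6 + 4 = 10
E-B-F-H: 6 + 10 + 8 = 24
E-F-H: 12 + 8 = 20
E-A-D-F-H: 7 + 6 + 3 + 8 = 24
Shortest: 10.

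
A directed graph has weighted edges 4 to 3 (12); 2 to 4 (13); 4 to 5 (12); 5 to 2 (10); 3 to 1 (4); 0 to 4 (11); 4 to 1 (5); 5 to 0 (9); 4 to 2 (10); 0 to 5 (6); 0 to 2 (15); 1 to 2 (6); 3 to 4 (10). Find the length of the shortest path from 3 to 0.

31

Routes from 3 to 0:
3 - 1 - 2 - 4 - 5 - 0: 4 + 6 + 13 + 12 + 9 = 44
3 - 4 - 5 - 0: 10 + 12 + 9 = 31
The minimum is 31.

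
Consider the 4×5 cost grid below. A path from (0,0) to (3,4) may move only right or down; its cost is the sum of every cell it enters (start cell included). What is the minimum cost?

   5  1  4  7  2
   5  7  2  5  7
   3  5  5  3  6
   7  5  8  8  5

31

Best path: [0,0]→[0,1]→[0,2]→[1,2]→[1,3]→[2,3]→[2,4]→[3,4]
Cost: 5 + 1 + 4 + 2 + 5 + 3 + 6 + 5 = 31
For comparison, the top-then-right route costs 37.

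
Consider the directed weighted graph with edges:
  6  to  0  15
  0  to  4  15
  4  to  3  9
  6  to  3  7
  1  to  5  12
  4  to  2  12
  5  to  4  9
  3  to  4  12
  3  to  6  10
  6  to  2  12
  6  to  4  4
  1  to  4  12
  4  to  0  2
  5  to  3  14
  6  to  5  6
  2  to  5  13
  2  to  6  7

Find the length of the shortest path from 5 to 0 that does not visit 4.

Paths from 5 to 0 avoiding 4:
5 -> 3 -> 6 -> 0: 14 + 10 + 15 = 39
Best route has total 39.

39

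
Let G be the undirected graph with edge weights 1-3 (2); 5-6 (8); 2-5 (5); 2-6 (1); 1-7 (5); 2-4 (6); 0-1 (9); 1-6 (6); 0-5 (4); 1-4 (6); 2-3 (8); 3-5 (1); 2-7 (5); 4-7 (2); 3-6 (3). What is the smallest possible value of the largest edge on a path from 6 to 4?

A few of the 6→4 routes:
6-3-5-2-7-4: max(3, 1, 5, 5, 2) = 5
6-3-1-7-4: max(3, 2, 5, 2) = 5
6-2-5-3-1-7-4: max(1, 5, 1, 2, 5, 2) = 5
Best route has worst link 5.

5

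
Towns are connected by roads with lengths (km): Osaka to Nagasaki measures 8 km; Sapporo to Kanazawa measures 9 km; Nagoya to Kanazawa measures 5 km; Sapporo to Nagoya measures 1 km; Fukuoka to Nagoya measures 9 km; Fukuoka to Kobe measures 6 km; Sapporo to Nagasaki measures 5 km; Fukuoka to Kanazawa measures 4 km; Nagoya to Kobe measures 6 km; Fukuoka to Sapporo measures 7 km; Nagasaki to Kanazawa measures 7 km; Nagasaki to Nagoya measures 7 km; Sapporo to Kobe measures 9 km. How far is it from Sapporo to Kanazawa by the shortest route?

6

Some routes from Sapporo to Kanazawa:
Sapporo → Kanazawa: 9
Sapporo → Nagoya → Kanazawa: 1 + 5 = 6
Sapporo → Nagasaki → Kanazawa: 5 + 7 = 12
Sapporo → Fukuoka → Kanazawa: 7 + 4 = 11
Sapporo → Nagoya → Fukuoka → Kanazawa: 1 + 9 + 4 = 14
Sapporo → Nagoya → Nagasaki → Kanazawa: 1 + 7 + 7 = 15
Shortest: 6 km.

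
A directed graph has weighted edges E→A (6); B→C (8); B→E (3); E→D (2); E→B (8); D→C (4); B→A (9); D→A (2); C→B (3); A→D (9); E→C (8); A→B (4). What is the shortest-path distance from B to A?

Paths from B to A:
B - A: 9
B - E - D - A: 3 + 2 + 2 = 7
B - E - A: 3 + 6 = 9
Shortest: 7.

7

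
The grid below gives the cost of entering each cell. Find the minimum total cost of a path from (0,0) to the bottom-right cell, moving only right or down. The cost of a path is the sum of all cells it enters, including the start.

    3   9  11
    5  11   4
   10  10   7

30

Cheapest: [0,0] -> [1,0] -> [1,1] -> [1,2] -> [2,2]
  3 + 5 + 11 + 4 + 7 = 30
(Top row then right column would cost 34.)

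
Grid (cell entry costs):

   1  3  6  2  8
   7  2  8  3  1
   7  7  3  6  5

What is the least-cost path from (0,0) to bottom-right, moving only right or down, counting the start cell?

One optimal route is r0c0→r0c1→r0c2→r0c3→r1c3→r1c4→r2c4.
Its cost is 1 + 3 + 6 + 2 + 3 + 1 + 5 = 21.

21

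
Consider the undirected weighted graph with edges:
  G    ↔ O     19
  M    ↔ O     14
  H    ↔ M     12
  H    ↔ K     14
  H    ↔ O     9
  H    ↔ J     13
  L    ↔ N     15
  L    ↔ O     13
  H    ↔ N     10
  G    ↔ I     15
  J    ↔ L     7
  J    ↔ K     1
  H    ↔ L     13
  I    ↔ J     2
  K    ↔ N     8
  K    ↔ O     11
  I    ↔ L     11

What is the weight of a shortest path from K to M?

25

Checking several routes:
K → O → M: 11 + 14 = 25
K → H → M: 14 + 12 = 26
K → N → H → M: 8 + 10 + 12 = 30
K → J → H → M: 1 + 13 + 12 = 26
Best route has total 25.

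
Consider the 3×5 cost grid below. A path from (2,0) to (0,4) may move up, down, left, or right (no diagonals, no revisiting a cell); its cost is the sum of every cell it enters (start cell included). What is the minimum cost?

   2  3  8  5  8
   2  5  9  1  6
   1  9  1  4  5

29

One optimal route is r2c0 → r1c0 → r0c0 → r0c1 → r0c2 → r0c3 → r0c4.
Its cost is 1 + 2 + 2 + 3 + 8 + 5 + 8 = 29.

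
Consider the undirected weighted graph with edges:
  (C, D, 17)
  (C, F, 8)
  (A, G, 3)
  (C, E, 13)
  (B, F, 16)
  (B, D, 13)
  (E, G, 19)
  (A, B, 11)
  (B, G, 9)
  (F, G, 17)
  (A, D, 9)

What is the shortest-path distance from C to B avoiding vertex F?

30

Comparing a few candidate routes:
C -> D -> A -> G -> B: 17 + 9 + 3 + 9 = 38
C -> D -> A -> B: 17 + 9 + 11 = 37
C -> D -> B: 17 + 13 = 30
Shortest: 30.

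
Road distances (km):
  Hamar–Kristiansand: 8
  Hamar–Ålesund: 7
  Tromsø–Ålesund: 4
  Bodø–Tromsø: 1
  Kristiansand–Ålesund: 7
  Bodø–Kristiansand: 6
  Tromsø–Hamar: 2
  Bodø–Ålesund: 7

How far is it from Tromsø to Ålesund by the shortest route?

4

A few of the Tromsø→Ålesund routes:
Tromsø - Ålesund: 4
Tromsø - Hamar - Kristiansand - Ålesund: 2 + 8 + 7 = 17
Tromsø - Bodø - Kristiansand - Ålesund: 1 + 6 + 7 = 14
Tromsø - Hamar - Ålesund: 2 + 7 = 9
Tromsø - Bodø - Ålesund: 1 + 7 = 8
Best route has total 4 km.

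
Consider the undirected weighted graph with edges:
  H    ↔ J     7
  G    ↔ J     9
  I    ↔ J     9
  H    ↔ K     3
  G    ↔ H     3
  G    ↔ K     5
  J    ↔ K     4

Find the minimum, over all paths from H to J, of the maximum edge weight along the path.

Comparing a few candidate routes:
H→J: max(7) = 7
H→G→K→J: max(3, 5, 4) = 5
H→K→J: max(3, 4) = 4
Best route has worst link 4.

4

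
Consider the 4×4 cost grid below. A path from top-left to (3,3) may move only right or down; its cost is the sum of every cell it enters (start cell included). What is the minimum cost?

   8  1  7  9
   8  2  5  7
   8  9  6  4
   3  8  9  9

35

Best path: [0,0] → [0,1] → [1,1] → [1,2] → [2,2] → [2,3] → [3,3]
Cost: 8 + 1 + 2 + 5 + 6 + 4 + 9 = 35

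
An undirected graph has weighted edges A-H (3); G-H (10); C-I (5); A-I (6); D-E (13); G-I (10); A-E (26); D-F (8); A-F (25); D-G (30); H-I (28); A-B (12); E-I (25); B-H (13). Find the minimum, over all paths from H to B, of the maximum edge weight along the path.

12

A few of the H→B routes:
H -> G -> I -> E -> D -> F -> A -> B: max(10, 10, 25, 13, 8, 25, 12) = 25
H -> A -> B: max(3, 12) = 12
H -> B: max(13) = 13
H -> G -> I -> A -> B: max(10, 10, 6, 12) = 12
Best route has worst link 12.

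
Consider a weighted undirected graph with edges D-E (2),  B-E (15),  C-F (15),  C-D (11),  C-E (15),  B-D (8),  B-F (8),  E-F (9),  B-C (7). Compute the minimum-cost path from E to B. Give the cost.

10

Checking several routes:
E→F→B: 9 + 8 = 17
E→B: 15
E→D→C→B: 2 + 11 + 7 = 20
E→D→B: 2 + 8 = 10
E→C→B: 15 + 7 = 22
The minimum is 10.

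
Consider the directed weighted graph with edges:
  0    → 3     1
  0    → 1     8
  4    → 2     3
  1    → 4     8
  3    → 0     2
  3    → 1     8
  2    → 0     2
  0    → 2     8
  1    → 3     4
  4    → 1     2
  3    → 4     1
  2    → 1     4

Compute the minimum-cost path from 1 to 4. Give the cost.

5

Candidate routes:
1 → 3 → 4: 4 + 1 = 5
1 → 4: 8
Best route has total 5.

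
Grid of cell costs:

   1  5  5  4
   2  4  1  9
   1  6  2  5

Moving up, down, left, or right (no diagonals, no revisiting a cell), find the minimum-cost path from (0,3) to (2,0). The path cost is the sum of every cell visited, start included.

17

One optimal route is r0c3 -> r0c2 -> r1c2 -> r1c1 -> r1c0 -> r2c0.
Its cost is 4 + 5 + 1 + 4 + 2 + 1 = 17.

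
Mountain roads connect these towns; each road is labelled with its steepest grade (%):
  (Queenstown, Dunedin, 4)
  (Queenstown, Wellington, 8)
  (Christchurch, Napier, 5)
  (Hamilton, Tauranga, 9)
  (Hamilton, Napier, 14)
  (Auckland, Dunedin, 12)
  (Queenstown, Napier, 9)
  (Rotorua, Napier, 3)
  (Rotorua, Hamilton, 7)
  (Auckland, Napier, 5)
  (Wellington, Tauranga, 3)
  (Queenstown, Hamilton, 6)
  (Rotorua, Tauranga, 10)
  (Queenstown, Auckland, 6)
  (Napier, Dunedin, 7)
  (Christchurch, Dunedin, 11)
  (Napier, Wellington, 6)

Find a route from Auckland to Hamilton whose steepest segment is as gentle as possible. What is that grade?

6

A few of the Auckland→Hamilton routes:
Auckland → Napier → Rotorua → Hamilton: max(5, 3, 7) = 7
Auckland → Napier → Dunedin → Queenstown → Hamilton: max(5, 7, 4, 6) = 7
Auckland → Napier → Wellington → Queenstown → Hamilton: max(5, 6, 8, 6) = 8
Auckland → Queenstown → Dunedin → Napier → Rotorua → Hamilton: max(6, 4, 7, 3, 7) = 7
Auckland → Queenstown → Hamilton: max(6, 6) = 6
Auckland → Queenstown → Wellington → Napier → Rotorua → Hamilton: max(6, 8, 6, 3, 7) = 8
Smallest bottleneck: 6%.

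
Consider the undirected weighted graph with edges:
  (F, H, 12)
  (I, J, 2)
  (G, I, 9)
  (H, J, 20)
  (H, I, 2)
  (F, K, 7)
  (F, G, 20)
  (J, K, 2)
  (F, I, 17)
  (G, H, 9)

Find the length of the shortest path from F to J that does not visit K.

16

Some routes from F to J avoiding K:
F - G - I - J: 20 + 9 + 2 = 31
F - H - G - I - J: 12 + 9 + 9 + 2 = 32
F - I - J: 17 + 2 = 19
F - H - I - J: 12 + 2 + 2 = 16
Shortest: 16.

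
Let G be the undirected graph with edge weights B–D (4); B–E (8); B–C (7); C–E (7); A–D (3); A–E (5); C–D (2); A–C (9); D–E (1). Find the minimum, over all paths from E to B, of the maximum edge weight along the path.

Comparing a few candidate routes:
E→C→B: max(7, 7) = 7
E→A→D→B: max(5, 3, 4) = 5
E→D→B: max(1, 4) = 4
E→C→D→B: max(7, 2, 4) = 7
Best route has worst link 4.

4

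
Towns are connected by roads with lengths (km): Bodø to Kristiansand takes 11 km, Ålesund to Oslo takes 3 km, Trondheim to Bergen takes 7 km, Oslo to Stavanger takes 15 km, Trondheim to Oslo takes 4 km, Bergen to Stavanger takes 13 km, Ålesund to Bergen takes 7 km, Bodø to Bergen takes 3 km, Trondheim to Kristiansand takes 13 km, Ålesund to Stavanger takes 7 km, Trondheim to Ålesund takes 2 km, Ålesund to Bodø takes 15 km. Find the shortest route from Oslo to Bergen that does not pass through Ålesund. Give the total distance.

11

Candidate routes:
Oslo-Trondheim-Kristiansand-Bodø-Bergen: 4 + 13 + 11 + 3 = 31
Oslo-Trondheim-Bergen: 4 + 7 = 11
Oslo-Stavanger-Bergen: 15 + 13 = 28
Best route has total 11 km.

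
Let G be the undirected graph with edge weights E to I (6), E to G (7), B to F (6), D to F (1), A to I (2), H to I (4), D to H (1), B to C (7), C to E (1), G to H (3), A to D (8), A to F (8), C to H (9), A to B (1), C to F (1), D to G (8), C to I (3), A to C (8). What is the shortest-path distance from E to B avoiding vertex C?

9

Some routes from E to B avoiding C:
E→I→A→B: 6 + 2 + 1 = 9
E→I→H→D→F→B: 6 + 4 + 1 + 1 + 6 = 18
E→G→H→D→F→B: 7 + 3 + 1 + 1 + 6 = 18
E→I→H→D→A→B: 6 + 4 + 1 + 8 + 1 = 20
E→G→H→D→A→B: 7 + 3 + 1 + 8 + 1 = 20
E→G→H→I→A→B: 7 + 3 + 4 + 2 + 1 = 17
Best route has total 9.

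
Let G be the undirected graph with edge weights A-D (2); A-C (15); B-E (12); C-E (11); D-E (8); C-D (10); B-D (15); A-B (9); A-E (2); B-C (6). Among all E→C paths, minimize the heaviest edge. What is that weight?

9

Checking several routes:
E - C: max(11) = 11
E - B - A - D - C: max(12, 9, 2, 10) = 12
E - A - B - C: max(2, 9, 6) = 9
E - D - A - B - C: max(8, 2, 9, 6) = 9
E - D - C: max(8, 10) = 10
E - A - D - C: max(2, 2, 10) = 10
Smallest bottleneck: 9.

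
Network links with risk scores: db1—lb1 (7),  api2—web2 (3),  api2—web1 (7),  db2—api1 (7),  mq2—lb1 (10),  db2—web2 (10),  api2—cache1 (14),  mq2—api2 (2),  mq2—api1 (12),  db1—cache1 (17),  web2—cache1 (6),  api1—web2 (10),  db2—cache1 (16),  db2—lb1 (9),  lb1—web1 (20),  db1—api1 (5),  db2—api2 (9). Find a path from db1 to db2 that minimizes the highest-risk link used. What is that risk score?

A few of the db1→db2 routes:
db1→lb1→mq2→api2→web2→db2: max(7, 10, 2, 3, 10) = 10
db1→lb1→mq2→api2→db2: max(7, 10, 2, 9) = 10
db1→lb1→db2: max(7, 9) = 9
db1→api1→db2: max(5, 7) = 7
Best route has worst link 7.

7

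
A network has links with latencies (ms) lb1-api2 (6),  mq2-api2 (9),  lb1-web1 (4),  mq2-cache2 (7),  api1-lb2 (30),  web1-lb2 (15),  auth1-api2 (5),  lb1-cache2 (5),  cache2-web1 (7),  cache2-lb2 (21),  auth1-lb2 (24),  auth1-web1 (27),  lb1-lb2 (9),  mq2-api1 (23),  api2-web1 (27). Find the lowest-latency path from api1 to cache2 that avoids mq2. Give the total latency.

44

Checking several routes:
api1 - lb2 - cache2: 30 + 21 = 51
api1 - lb2 - lb1 - web1 - cache2: 30 + 9 + 4 + 7 = 50
api1 - lb2 - web1 - lb1 - cache2: 30 + 15 + 4 + 5 = 54
api1 - lb2 - web1 - cache2: 30 + 15 + 7 = 52
api1 - lb2 - lb1 - cache2: 30 + 9 + 5 = 44
The minimum is 44 ms.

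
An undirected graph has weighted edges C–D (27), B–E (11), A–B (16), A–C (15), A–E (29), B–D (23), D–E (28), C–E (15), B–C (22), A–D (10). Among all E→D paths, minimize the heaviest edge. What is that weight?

Checking several routes:
E -> B -> C -> A -> D: max(11, 22, 15, 10) = 22
E -> B -> A -> D: max(11, 16, 10) = 16
E -> C -> A -> D: max(15, 15, 10) = 15
The minimum achievable maximum is 15.

15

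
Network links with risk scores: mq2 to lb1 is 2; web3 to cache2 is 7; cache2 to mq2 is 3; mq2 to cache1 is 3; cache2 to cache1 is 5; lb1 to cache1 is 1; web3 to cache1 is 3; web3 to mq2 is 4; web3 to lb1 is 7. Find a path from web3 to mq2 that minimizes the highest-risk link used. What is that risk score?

3

Checking several routes:
web3 -> cache1 -> lb1 -> mq2: max(3, 1, 2) = 3
web3 -> cache1 -> mq2: max(3, 3) = 3
web3 -> cache1 -> cache2 -> mq2: max(3, 5, 3) = 5
web3 -> cache2 -> cache1 -> mq2: max(7, 5, 3) = 7
web3 -> cache2 -> cache1 -> lb1 -> mq2: max(7, 5, 1, 2) = 7
web3 -> mq2: max(4) = 4
Smallest bottleneck: 3.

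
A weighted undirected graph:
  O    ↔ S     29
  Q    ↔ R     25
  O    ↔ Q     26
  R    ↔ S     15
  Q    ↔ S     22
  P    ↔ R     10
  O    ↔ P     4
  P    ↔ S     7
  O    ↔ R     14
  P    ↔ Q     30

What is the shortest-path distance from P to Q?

29

Comparing a few candidate routes:
P - O - R - Q: 4 + 14 + 25 = 43
P - O - Q: 4 + 26 = 30
P - R - S - Q: 10 + 15 + 22 = 47
P - R - Q: 10 + 25 = 35
P - S - Q: 7 + 22 = 29
P - Q: 30
Shortest: 29.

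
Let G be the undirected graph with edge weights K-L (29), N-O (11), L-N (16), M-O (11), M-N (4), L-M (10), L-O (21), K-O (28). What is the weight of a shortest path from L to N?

14

Some routes from L to N:
L -> N: 16
L -> M -> O -> N: 10 + 11 + 11 = 32
L -> O -> N: 21 + 11 = 32
L -> M -> N: 10 + 4 = 14
The minimum is 14.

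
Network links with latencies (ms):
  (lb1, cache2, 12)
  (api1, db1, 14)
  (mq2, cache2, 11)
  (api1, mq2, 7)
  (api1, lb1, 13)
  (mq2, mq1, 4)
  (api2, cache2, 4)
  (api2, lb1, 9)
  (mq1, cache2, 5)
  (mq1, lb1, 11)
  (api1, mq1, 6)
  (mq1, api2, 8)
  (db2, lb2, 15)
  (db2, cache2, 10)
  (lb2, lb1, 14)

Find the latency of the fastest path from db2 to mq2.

Checking several routes:
db2→cache2→api2→mq1→api1→mq2: 10 + 4 + 8 + 6 + 7 = 35
db2→cache2→mq1→mq2: 10 + 5 + 4 = 19
db2→cache2→lb1→mq1→mq2: 10 + 12 + 11 + 4 = 37
db2→cache2→api2→mq1→mq2: 10 + 4 + 8 + 4 = 26
db2→cache2→mq1→api1→mq2: 10 + 5 + 6 + 7 = 28
db2→cache2→mq2: 10 + 11 = 21
The minimum is 19 ms.

19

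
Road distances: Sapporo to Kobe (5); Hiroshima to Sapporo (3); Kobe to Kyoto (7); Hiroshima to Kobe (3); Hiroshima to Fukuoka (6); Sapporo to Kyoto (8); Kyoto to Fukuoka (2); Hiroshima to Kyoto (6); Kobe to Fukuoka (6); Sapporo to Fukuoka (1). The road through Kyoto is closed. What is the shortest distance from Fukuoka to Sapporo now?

Some routes from Fukuoka to Sapporo avoiding Kyoto:
Fukuoka → Hiroshima → Sapporo: 6 + 3 = 9
Fukuoka → Sapporo: 1
Fukuoka → Kobe → Sapporo: 6 + 5 = 11
Best route has total 1.

1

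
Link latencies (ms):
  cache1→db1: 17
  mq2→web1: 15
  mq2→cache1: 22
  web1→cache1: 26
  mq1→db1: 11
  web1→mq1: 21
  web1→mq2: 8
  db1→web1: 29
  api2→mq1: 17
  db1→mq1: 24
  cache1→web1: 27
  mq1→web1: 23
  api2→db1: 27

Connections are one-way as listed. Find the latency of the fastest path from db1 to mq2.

Paths from db1 to mq2:
db1 -> mq1 -> web1 -> mq2: 24 + 23 + 8 = 55
db1 -> web1 -> mq2: 29 + 8 = 37
Best route has total 37 ms.

37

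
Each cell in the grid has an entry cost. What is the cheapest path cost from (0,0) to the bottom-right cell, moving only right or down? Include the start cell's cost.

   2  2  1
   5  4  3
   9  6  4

Path (0,0) → (0,1) → (0,2) → (1,2) → (2,2): 2 + 2 + 1 + 3 + 4 = 12.

12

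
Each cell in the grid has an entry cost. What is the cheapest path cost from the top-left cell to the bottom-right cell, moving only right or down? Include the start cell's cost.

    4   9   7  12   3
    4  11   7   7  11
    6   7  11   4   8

Path (0,0)→(1,0)→(2,0)→(2,1)→(2,2)→(2,3)→(2,4): 4 + 4 + 6 + 7 + 11 + 4 + 8 = 44.

44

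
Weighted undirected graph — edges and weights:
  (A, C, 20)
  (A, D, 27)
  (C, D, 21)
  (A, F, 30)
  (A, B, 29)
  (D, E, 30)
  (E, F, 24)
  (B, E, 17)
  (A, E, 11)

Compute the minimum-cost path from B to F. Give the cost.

41

Some routes from B to F:
B→A→F: 29 + 30 = 59
B→E→F: 17 + 24 = 41
B→E→A→F: 17 + 11 + 30 = 58
Shortest: 41.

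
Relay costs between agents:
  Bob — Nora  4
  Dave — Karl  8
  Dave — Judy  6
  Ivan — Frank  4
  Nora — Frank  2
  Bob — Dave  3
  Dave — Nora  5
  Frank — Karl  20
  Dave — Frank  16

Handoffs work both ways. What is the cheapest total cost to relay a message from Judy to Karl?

14

Candidate routes:
Judy-Dave-Frank-Karl: 6 + 16 + 20 = 42
Judy-Dave-Karl: 6 + 8 = 14
Judy-Dave-Bob-Nora-Frank-Karl: 6 + 3 + 4 + 2 + 20 = 35
Judy-Dave-Nora-Frank-Karl: 6 + 5 + 2 + 20 = 33
Shortest: 14.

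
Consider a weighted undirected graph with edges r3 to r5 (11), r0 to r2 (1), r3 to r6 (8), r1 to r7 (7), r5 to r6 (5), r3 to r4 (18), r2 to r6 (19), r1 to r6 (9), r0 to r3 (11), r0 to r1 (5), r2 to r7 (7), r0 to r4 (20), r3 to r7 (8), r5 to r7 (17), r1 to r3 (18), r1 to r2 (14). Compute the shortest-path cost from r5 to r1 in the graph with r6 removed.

24

A few of the r5→r1 routes:
r5 → r7 → r1: 17 + 7 = 24
r5 → r3 → r7 → r1: 11 + 8 + 7 = 26
r5 → r3 → r0 → r1: 11 + 11 + 5 = 27
Shortest: 24.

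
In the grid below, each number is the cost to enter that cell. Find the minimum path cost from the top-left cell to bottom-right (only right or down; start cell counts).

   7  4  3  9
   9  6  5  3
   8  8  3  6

28

Cheapest: r0c0 → r0c1 → r0c2 → r1c2 → r1c3 → r2c3
  7 + 4 + 3 + 5 + 3 + 6 = 28
(Top row then right column would cost 32.)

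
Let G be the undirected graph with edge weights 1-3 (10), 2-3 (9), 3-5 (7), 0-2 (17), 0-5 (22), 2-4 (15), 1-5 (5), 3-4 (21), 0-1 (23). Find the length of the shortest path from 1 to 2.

A few of the 1→2 routes:
1 → 0 → 2: 23 + 17 = 40
1 → 3 → 2: 10 + 9 = 19
1 → 5 → 0 → 2: 5 + 22 + 17 = 44
1 → 5 → 3 → 2: 5 + 7 + 9 = 21
The minimum is 19.

19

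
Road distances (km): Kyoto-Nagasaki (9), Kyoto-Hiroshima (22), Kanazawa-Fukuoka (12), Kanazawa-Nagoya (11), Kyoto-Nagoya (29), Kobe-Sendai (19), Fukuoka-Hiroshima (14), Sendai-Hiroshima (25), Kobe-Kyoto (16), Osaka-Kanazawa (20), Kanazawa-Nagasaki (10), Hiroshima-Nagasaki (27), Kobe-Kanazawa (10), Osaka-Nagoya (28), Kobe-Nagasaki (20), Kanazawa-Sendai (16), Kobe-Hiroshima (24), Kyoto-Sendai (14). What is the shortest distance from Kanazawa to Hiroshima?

26

Comparing a few candidate routes:
Kanazawa -> Nagasaki -> Hiroshima: 10 + 27 = 37
Kanazawa -> Sendai -> Hiroshima: 16 + 25 = 41
Kanazawa -> Nagasaki -> Kyoto -> Hiroshima: 10 + 9 + 22 = 41
Kanazawa -> Fukuoka -> Hiroshima: 12 + 14 = 26
Kanazawa -> Kobe -> Hiroshima: 10 + 24 = 34
Shortest: 26 km.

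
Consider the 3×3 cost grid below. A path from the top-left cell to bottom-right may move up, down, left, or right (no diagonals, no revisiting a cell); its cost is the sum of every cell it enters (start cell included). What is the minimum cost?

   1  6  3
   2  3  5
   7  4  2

12

Best path: [0,0] -> [1,0] -> [1,1] -> [2,1] -> [2,2]
Cost: 1 + 2 + 3 + 4 + 2 = 12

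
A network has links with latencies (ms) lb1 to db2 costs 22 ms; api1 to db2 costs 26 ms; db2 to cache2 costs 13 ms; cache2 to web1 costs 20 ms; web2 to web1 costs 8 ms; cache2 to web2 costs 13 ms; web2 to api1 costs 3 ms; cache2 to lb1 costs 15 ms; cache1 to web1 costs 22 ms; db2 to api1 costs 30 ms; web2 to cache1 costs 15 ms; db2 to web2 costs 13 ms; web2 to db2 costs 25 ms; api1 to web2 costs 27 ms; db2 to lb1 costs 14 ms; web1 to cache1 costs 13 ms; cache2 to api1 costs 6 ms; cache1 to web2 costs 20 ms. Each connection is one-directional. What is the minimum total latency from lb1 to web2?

A few of the lb1→web2 routes:
lb1-db2-api1-web2: 22 + 30 + 27 = 79
lb1-db2-web2: 22 + 13 = 35
lb1-db2-cache2-web2: 22 + 13 + 13 = 48
lb1-db2-cache2-api1-web2: 22 + 13 + 6 + 27 = 68
The minimum is 35 ms.

35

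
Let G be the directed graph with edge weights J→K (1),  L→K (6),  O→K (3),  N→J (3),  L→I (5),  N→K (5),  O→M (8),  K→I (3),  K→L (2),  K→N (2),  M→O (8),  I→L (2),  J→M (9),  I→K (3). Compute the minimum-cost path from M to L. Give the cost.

Routes from M to L:
M→O→K→I→L: 8 + 3 + 3 + 2 = 16
M→O→K→L: 8 + 3 + 2 = 13
Shortest: 13.

13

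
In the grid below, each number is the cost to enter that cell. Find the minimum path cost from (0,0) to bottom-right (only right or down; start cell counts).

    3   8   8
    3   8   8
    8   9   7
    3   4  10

31

Path [0,0] -> [1,0] -> [2,0] -> [3,0] -> [3,1] -> [3,2]: 3 + 3 + 8 + 3 + 4 + 10 = 31.
(Top row then right column would cost 44.)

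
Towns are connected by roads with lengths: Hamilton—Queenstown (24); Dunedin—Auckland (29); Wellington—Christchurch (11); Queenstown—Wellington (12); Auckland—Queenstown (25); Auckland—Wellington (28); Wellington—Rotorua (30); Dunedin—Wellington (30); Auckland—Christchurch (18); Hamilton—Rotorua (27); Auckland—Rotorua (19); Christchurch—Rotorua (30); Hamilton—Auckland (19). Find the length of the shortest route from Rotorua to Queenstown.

42

A few of the Rotorua→Queenstown routes:
Rotorua -> Christchurch -> Wellington -> Queenstown: 30 + 11 + 12 = 53
Rotorua -> Auckland -> Queenstown: 19 + 25 = 44
Rotorua -> Wellington -> Queenstown: 30 + 12 = 42
Rotorua -> Hamilton -> Queenstown: 27 + 24 = 51
Best route has total 42.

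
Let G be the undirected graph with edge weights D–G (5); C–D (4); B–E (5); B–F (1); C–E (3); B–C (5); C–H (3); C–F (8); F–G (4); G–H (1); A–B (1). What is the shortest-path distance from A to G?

6

Some routes from A to G:
A → B → E → C → D → G: 1 + 5 + 3 + 4 + 5 = 18
A → B → F → G: 1 + 1 + 4 = 6
A → B → C → D → G: 1 + 5 + 4 + 5 = 15
A → B → F → C → H → G: 1 + 1 + 8 + 3 + 1 = 14
A → B → C → H → G: 1 + 5 + 3 + 1 = 10
A → B → E → C → H → G: 1 + 5 + 3 + 3 + 1 = 13
Best route has total 6.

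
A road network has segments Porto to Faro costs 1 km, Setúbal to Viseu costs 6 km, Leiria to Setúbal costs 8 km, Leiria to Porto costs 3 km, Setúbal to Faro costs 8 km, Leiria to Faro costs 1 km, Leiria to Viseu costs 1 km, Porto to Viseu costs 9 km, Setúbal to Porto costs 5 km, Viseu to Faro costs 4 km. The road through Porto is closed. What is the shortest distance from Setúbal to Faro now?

A few of the Setúbal→Faro routes:
Setúbal-Leiria-Faro: 8 + 1 = 9
Setúbal-Viseu-Leiria-Faro: 6 + 1 + 1 = 8
Setúbal-Faro: 8
Shortest: 8 km.

8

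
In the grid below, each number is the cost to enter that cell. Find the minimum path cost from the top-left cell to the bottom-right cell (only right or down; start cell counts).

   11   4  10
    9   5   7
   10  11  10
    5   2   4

One optimal route is r0c0 r0c1 r1c1 r2c1 r3c1 r3c2.
Its cost is 11 + 4 + 5 + 11 + 2 + 4 = 37.

37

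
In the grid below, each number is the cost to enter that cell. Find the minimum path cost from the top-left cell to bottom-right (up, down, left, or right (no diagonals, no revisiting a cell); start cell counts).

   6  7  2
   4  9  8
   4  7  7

28

Cheapest: [0,0]→[1,0]→[2,0]→[2,1]→[2,2]
  6 + 4 + 4 + 7 + 7 = 28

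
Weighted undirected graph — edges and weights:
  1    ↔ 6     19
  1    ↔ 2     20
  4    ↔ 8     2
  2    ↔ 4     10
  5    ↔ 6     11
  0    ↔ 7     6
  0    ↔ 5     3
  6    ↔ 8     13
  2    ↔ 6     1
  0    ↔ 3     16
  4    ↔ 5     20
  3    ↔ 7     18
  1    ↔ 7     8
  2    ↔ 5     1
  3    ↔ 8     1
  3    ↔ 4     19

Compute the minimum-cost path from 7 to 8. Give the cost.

19

Some routes from 7 to 8:
7 - 3 - 8: 18 + 1 = 19
7 - 0 - 5 - 2 - 6 - 8: 6 + 3 + 1 + 1 + 13 = 24
7 - 0 - 5 - 2 - 4 - 8: 6 + 3 + 1 + 10 + 2 = 22
7 - 0 - 3 - 8: 6 + 16 + 1 = 23
The minimum is 19.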